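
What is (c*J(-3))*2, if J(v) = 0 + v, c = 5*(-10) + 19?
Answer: 186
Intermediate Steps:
c = -31 (c = -50 + 19 = -31)
J(v) = v
(c*J(-3))*2 = -31*(-3)*2 = 93*2 = 186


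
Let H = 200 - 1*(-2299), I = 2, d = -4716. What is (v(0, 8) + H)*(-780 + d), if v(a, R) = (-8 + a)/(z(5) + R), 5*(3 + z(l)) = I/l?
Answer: -1743182808/127 ≈ -1.3726e+7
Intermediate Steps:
z(l) = -3 + 2/(5*l) (z(l) = -3 + (2/l)/5 = -3 + 2/(5*l))
H = 2499 (H = 200 + 2299 = 2499)
v(a, R) = (-8 + a)/(-73/25 + R) (v(a, R) = (-8 + a)/((-3 + (⅖)/5) + R) = (-8 + a)/((-3 + (⅖)*(⅕)) + R) = (-8 + a)/((-3 + 2/25) + R) = (-8 + a)/(-73/25 + R))
(v(0, 8) + H)*(-780 + d) = (25*(-8 + 0)/(-73 + 25*8) + 2499)*(-780 - 4716) = (25*(-8)/(-73 + 200) + 2499)*(-5496) = (25*(-8)/127 + 2499)*(-5496) = (25*(1/127)*(-8) + 2499)*(-5496) = (-200/127 + 2499)*(-5496) = (317173/127)*(-5496) = -1743182808/127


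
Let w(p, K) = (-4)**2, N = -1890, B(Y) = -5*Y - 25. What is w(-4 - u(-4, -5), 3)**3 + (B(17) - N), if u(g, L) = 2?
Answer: 5876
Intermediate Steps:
B(Y) = -25 - 5*Y
w(p, K) = 16
w(-4 - u(-4, -5), 3)**3 + (B(17) - N) = 16**3 + ((-25 - 5*17) - 1*(-1890)) = 4096 + ((-25 - 85) + 1890) = 4096 + (-110 + 1890) = 4096 + 1780 = 5876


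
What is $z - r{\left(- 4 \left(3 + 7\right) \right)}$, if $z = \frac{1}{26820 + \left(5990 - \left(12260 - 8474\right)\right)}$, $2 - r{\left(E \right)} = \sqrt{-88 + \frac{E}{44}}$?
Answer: $- \frac{58047}{29024} + \frac{i \sqrt{10758}}{11} \approx -2.0 + 9.4292 i$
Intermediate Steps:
$r{\left(E \right)} = 2 - \sqrt{-88 + \frac{E}{44}}$
$z = \frac{1}{29024}$ ($z = \frac{1}{26820 + \left(5990 - \left(12260 - 8474\right)\right)} = \frac{1}{26820 + \left(5990 - 3786\right)} = \frac{1}{26820 + 2204} = \frac{1}{29024} \approx 3.4454 \cdot 10^{-5}$)
$z - r{\left(- 4 \left(3 + 7\right) \right)} = \frac{1}{29024} - \left(2 - \frac{\sqrt{-42592 + 11 \left(- 4 \left(3 + 7\right)\right)}}{22}\right) = \frac{1}{29024} - \left(2 - \frac{\sqrt{-42592 + 11 \left(\left(-4\right) 10\right)}}{22}\right) = \frac{1}{29024} - \left(2 - \frac{\sqrt{-42592 + 11 \left(-40\right)}}{22}\right) = \frac{1}{29024} - \left(2 - \frac{\sqrt{-42592 - 440}}{22}\right) = \frac{1}{29024} - \left(2 - \frac{\sqrt{-43032}}{22}\right) = \frac{1}{29024} - \left(2 - \frac{2 i \sqrt{10758}}{22}\right) = \frac{1}{29024} - \left(2 - \frac{i \sqrt{10758}}{11}\right) = - \frac{58047}{29024} + \frac{i \sqrt{10758}}{11}$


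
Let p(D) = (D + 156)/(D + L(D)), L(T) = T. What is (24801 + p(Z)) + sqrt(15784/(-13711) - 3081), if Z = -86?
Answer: 2132851/86 + 25*I*sqrt(927069265)/13711 ≈ 24801.0 + 55.517*I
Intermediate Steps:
p(D) = (156 + D)/(2*D) (p(D) = (D + 156)/(D + D) = (156 + D)/((2*D)) = (156 + D)*(1/(2*D)) = (156 + D)/(2*D))
(24801 + p(Z)) + sqrt(15784/(-13711) - 3081) = (24801 + (1/2)*(156 - 86)/(-86)) + sqrt(15784/(-13711) - 3081) = (24801 + (1/2)*(-1/86)*70) + sqrt(15784*(-1/13711) - 3081) = (24801 - 35/86) + sqrt(-15784/13711 - 3081) = 2132851/86 + sqrt(-42259375/13711) = 2132851/86 + 25*I*sqrt(927069265)/13711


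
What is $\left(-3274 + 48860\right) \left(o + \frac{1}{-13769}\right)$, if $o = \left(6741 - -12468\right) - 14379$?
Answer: $\frac{3031663606634}{13769} \approx 2.2018 \cdot 10^{8}$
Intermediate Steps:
$o = 4830$ ($o = \left(6741 + 12468\right) - 14379 = 19209 - 14379 = 4830$)
$\left(-3274 + 48860\right) \left(o + \frac{1}{-13769}\right) = \left(-3274 + 48860\right) \left(4830 + \frac{1}{-13769}\right) = 45586 \left(4830 - \frac{1}{13769}\right) = 45586 \cdot \frac{66504269}{13769} = \frac{3031663606634}{13769}$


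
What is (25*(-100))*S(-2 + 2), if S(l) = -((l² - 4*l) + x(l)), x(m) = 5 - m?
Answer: 12500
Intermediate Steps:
S(l) = -5 - l² + 5*l (S(l) = -((l² - 4*l) + (5 - l)) = -(5 + l² - 5*l) = -5 - l² + 5*l)
(25*(-100))*S(-2 + 2) = (25*(-100))*(-5 - (-2 + 2)² + 5*(-2 + 2)) = -2500*(-5 - 1*0² + 5*0) = -2500*(-5 - 1*0 + 0) = -2500*(-5 + 0 + 0) = -2500*(-5) = 12500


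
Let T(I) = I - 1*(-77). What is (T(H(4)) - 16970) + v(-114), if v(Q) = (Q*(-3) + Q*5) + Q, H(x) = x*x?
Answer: -17219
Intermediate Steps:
H(x) = x²
T(I) = 77 + I (T(I) = I + 77 = 77 + I)
v(Q) = 3*Q (v(Q) = (-3*Q + 5*Q) + Q = 2*Q + Q = 3*Q)
(T(H(4)) - 16970) + v(-114) = ((77 + 4²) - 16970) + 3*(-114) = ((77 + 16) - 16970) - 342 = (93 - 16970) - 342 = -16877 - 342 = -17219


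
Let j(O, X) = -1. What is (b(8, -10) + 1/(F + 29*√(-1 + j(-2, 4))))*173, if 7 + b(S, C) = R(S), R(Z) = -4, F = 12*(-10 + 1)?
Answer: -12708061/6673 - 5017*I*√2/13346 ≈ -1904.4 - 0.53163*I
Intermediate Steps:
F = -108 (F = 12*(-9) = -108)
b(S, C) = -11 (b(S, C) = -7 - 4 = -11)
(b(8, -10) + 1/(F + 29*√(-1 + j(-2, 4))))*173 = (-11 + 1/(-108 + 29*√(-1 - 1)))*173 = (-11 + 1/(-108 + 29*√(-2)))*173 = (-11 + 1/(-108 + 29*(I*√2)))*173 = (-11 + 1/(-108 + 29*I*√2))*173 = -1903 + 173/(-108 + 29*I*√2)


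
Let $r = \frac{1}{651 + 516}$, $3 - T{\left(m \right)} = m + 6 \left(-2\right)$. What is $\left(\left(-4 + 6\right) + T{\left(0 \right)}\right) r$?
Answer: $\frac{17}{1167} \approx 0.014567$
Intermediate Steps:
$T{\left(m \right)} = 15 - m$ ($T{\left(m \right)} = 3 - \left(m + 6 \left(-2\right)\right) = 3 - \left(m - 12\right) = 3 - \left(-12 + m\right) = 15 - m$)
$r = \frac{1}{1167} \approx 0.0008569$
$\left(\left(-4 + 6\right) + T{\left(0 \right)}\right) r = \left(\left(-4 + 6\right) + \left(15 - 0\right)\right) \frac{1}{1167} = \left(2 + \left(15 + 0\right)\right) \frac{1}{1167} = \left(2 + 15\right) \frac{1}{1167} = 17 \cdot \frac{1}{1167} = \frac{17}{1167}$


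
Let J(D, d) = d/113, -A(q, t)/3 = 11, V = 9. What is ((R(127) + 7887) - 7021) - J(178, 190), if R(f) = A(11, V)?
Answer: 93939/113 ≈ 831.32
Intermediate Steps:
A(q, t) = -33 (A(q, t) = -3*11 = -33)
R(f) = -33
J(D, d) = d/113 (J(D, d) = d*(1/113) = d/113)
((R(127) + 7887) - 7021) - J(178, 190) = ((-33 + 7887) - 7021) - 190/113 = (7854 - 7021) - 1*190/113 = 833 - 190/113 = 93939/113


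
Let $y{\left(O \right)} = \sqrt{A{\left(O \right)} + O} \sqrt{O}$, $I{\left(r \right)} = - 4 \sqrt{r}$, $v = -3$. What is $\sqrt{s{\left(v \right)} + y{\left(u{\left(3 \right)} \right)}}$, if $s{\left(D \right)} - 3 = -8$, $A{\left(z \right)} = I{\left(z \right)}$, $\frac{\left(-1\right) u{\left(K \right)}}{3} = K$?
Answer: $\sqrt{-5 + 3 i \sqrt{3} \left(1 - 2 i\right)} \approx 2.5378 + 1.0238 i$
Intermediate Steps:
$u{\left(K \right)} = - 3 K$
$A{\left(z \right)} = - 4 \sqrt{z}$
$s{\left(D \right)} = -5$ ($s{\left(D \right)} = 3 - 8 = -5$)
$y{\left(O \right)} = \sqrt{O} \sqrt{O - 4 \sqrt{O}}$ ($y{\left(O \right)} = \sqrt{- 4 \sqrt{O} + O} \sqrt{O} = \sqrt{O - 4 \sqrt{O}} \sqrt{O} = \sqrt{O} \sqrt{O - 4 \sqrt{O}}$)
$\sqrt{s{\left(v \right)} + y{\left(u{\left(3 \right)} \right)}} = \sqrt{-5 + \sqrt{\left(-3\right) 3} \sqrt{\left(-3\right) 3 - 4 \sqrt{\left(-3\right) 3}}} = \sqrt{-5 + \sqrt{-9} \sqrt{-9 - 4 \sqrt{-9}}} = \sqrt{-5 + 3 i \sqrt{-9 - 4 \cdot 3 i}} = \sqrt{-5 + 3 i \sqrt{-9 - 12 i}} = \sqrt{-5 + 3 i 2 \sqrt{3} \left(\frac{1}{2} - i\right)} = \sqrt{-5 + 6 i \sqrt{3} \left(\frac{1}{2} - i\right)}$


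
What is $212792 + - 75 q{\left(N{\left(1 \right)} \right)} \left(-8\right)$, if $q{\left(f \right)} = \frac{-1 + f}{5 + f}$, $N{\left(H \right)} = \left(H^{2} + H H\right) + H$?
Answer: $212942$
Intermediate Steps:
$N{\left(H \right)} = H + 2 H^{2}$ ($N{\left(H \right)} = \left(H^{2} + H^{2}\right) + H = 2 H^{2} + H = H + 2 H^{2}$)
$q{\left(f \right)} = \frac{-1 + f}{5 + f}$
$212792 + - 75 q{\left(N{\left(1 \right)} \right)} \left(-8\right) = 212792 + - 75 \frac{-1 + 1 \left(1 + 2 \cdot 1\right)}{5 + 1 \left(1 + 2 \cdot 1\right)} \left(-8\right) = 212792 + - 75 \frac{-1 + 1 \left(1 + 2\right)}{5 + 1 \left(1 + 2\right)} \left(-8\right) = 212792 + - 75 \frac{-1 + 1 \cdot 3}{5 + 1 \cdot 3} \left(-8\right) = 212792 + - 75 \frac{-1 + 3}{5 + 3} \left(-8\right) = 212792 + - 75 \cdot \frac{1}{8} \cdot 2 \left(-8\right) = 212792 + \left(-75\right) \frac{1}{4} \left(-8\right) = 212792 - -150 = 212792 + 150 = 212942$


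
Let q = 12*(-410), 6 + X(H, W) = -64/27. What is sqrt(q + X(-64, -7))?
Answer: I*sqrt(399198)/9 ≈ 70.202*I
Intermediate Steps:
X(H, W) = -226/27 (X(H, W) = -6 - 64/27 = -226/27)
q = -4920
sqrt(q + X(-64, -7)) = sqrt(-4920 - 226/27) = sqrt(-133066/27) = I*sqrt(399198)/9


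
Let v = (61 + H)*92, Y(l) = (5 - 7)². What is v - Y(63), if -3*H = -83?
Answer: 24460/3 ≈ 8153.3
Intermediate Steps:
H = 83/3 (H = -⅓*(-83) = 83/3 ≈ 27.667)
Y(l) = 4 (Y(l) = (-2)² = 4)
v = 24472/3 (v = (61 + 83/3)*92 = (266/3)*92 = 24472/3 ≈ 8157.3)
v - Y(63) = 24472/3 - 1*4 = 24472/3 - 4 = 24460/3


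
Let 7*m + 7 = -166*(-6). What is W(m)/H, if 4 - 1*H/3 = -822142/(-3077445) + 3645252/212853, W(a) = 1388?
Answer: -50511124445110/1462147388321 ≈ -34.546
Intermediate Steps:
m = 989/7 (m = -1 + (-166*(-6))/7 = -1 + (⅐)*996 = -1 + 996/7 = 989/7 ≈ 141.29)
H = -2924294776642/72782600065 (H = 12 - 3*(-822142/(-3077445) + 3645252/212853) = 12 - 3*(-822142*(-1/3077445) + 3645252*(1/212853)) = 12 - 3*(822142/3077445 + 1215084/70951) = 12 - 3*3797685977422/218347800195 = 12 - 3797685977422/72782600065 = -2924294776642/72782600065 ≈ -40.178)
W(m)/H = 1388/(-2924294776642/72782600065) = 1388*(-72782600065/2924294776642) = -50511124445110/1462147388321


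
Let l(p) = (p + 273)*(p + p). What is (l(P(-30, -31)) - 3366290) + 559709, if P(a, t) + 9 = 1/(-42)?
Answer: -2479606415/882 ≈ -2.8113e+6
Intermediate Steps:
P(a, t) = -379/42 (P(a, t) = -9 + 1/(-42) = -9 - 1/42 = -379/42)
l(p) = 2*p*(273 + p) (l(p) = (273 + p)*(2*p) = 2*p*(273 + p))
(l(P(-30, -31)) - 3366290) + 559709 = (2*(-379/42)*(273 - 379/42) - 3366290) + 559709 = (2*(-379/42)*(11087/42) - 3366290) + 559709 = (-4201973/882 - 3366290) + 559709 = -2973269753/882 + 559709 = -2479606415/882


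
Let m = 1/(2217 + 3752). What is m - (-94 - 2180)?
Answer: 13573507/5969 ≈ 2274.0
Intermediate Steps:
m = 1/5969 ≈ 0.00016753
m - (-94 - 2180) = 1/5969 - (-94 - 2180) = 1/5969 - 1*(-2274) = 1/5969 + 2274 = 13573507/5969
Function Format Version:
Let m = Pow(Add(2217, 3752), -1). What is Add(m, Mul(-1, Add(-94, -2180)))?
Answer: Rational(13573507, 5969) ≈ 2274.0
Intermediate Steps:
m = Rational(1, 5969) (m = Pow(5969, -1) = Rational(1, 5969) ≈ 0.00016753)
Add(m, Mul(-1, Add(-94, -2180))) = Add(Rational(1, 5969), Mul(-1, Add(-94, -2180))) = Add(Rational(1, 5969), Mul(-1, -2274)) = Add(Rational(1, 5969), 2274) = Rational(13573507, 5969)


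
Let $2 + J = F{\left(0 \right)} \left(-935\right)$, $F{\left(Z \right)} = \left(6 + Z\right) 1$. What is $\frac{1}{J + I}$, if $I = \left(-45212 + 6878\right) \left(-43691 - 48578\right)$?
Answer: $\frac{1}{3537034234} \approx 2.8272 \cdot 10^{-10}$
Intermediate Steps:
$F{\left(Z \right)} = 6 + Z$
$J = -5612$ ($J = -2 + \left(6 + 0\right) \left(-935\right) = -2 + 6 \left(-935\right) = -2 - 5610 = -5612$)
$I = 3537039846$ ($I = \left(-38334\right) \left(-92269\right) = 3537039846$)
$\frac{1}{J + I} = \frac{1}{-5612 + 3537039846} = \frac{1}{3537034234}$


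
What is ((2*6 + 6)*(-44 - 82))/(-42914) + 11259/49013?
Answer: 297165105/1051671941 ≈ 0.28256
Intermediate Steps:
((2*6 + 6)*(-44 - 82))/(-42914) + 11259/49013 = ((12 + 6)*(-126))*(-1/42914) + 11259*(1/49013) = (18*(-126))*(-1/42914) + 11259/49013 = -2268*(-1/42914) + 11259/49013 = 1134/21457 + 11259/49013 = 297165105/1051671941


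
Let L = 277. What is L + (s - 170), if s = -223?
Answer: -116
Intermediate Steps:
L + (s - 170) = 277 + (-223 - 170) = 277 - 393 = -116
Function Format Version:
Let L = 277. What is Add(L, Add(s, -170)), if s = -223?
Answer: -116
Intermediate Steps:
Add(L, Add(s, -170)) = Add(277, Add(-223, -170)) = Add(277, -393) = -116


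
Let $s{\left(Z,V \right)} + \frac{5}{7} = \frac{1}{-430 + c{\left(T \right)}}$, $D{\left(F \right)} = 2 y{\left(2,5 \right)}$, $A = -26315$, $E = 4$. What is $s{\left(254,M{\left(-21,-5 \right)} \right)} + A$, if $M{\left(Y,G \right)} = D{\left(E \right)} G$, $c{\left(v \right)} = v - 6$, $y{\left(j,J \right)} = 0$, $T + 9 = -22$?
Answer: $- \frac{86026077}{3269} \approx -26316.0$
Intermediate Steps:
$T = -31$ ($T = -9 - 22 = -31$)
$D{\left(F \right)} = 0$ ($D{\left(F \right)} = 2 \cdot 0 = 0$)
$c{\left(v \right)} = -6 + v$
$M{\left(Y,G \right)} = 0$ ($M{\left(Y,G \right)} = 0 G = 0$)
$s{\left(Z,V \right)} = - \frac{2342}{3269}$ ($s{\left(Z,V \right)} = - \frac{5}{7} + \frac{1}{-430 - 37} = - \frac{5}{7} + \frac{1}{-467} = - \frac{5}{7} - \frac{1}{467} = - \frac{2342}{3269}$)
$s{\left(254,M{\left(-21,-5 \right)} \right)} + A = - \frac{2342}{3269} - 26315 = - \frac{86026077}{3269}$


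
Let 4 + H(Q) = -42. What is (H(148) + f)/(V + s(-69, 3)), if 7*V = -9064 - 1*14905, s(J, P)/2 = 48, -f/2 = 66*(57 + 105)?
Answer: 150010/23297 ≈ 6.4390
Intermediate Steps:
f = -21384 (f = -132*(57 + 105) = -132*162 = -2*10692 = -21384)
s(J, P) = 96 (s(J, P) = 2*48 = 96)
H(Q) = -46 (H(Q) = -4 - 42 = -46)
V = -23969/7 (V = (-9064 - 1*14905)/7 = (-9064 - 14905)/7 = (⅐)*(-23969) = -23969/7 ≈ -3424.1)
(H(148) + f)/(V + s(-69, 3)) = (-46 - 21384)/(-23969/7 + 96) = -21430/(-23297/7) = -21430*(-7/23297) = 150010/23297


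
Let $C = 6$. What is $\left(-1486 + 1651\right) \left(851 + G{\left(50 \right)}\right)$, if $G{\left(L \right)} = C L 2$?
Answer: $239415$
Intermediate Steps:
$G{\left(L \right)} = 12 L$ ($G{\left(L \right)} = 6 L 2 = 12 L$)
$\left(-1486 + 1651\right) \left(851 + G{\left(50 \right)}\right) = \left(-1486 + 1651\right) \left(851 + 12 \cdot 50\right) = 165 \left(851 + 600\right) = 165 \cdot 1451 = 239415$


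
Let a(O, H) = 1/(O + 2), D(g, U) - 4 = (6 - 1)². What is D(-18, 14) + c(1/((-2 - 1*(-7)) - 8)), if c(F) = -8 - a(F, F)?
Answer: 102/5 ≈ 20.400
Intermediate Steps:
D(g, U) = 29 (D(g, U) = 4 + (6 - 1)² = 4 + 5² = 4 + 25 = 29)
a(O, H) = 1/(2 + O)
c(F) = -8 - 1/(2 + F)
D(-18, 14) + c(1/((-2 - 1*(-7)) - 8)) = 29 + (-17 - 8/((-2 - 1*(-7)) - 8))/(2 + 1/((-2 - 1*(-7)) - 8)) = 29 + (-17 - 8/((-2 + 7) - 8))/(2 + 1/((-2 + 7) - 8)) = 29 + (-17 - 8/(5 - 8))/(2 + 1/(5 - 8)) = 29 + (-17 - 8/(-3))/(2 + 1/(-3)) = 29 + (-17 - 8*(-⅓))/(2 - ⅓) = 29 + (-17 + 8/3)/(5/3) = 29 + (⅗)*(-43/3) = 29 - 43/5 = 102/5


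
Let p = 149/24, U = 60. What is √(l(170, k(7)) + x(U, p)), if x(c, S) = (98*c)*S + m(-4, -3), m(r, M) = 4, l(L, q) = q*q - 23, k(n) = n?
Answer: √36535 ≈ 191.14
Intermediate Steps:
l(L, q) = -23 + q² (l(L, q) = q² - 23 = -23 + q²)
p = 149/24 (p = 149*(1/24) = 149/24 ≈ 6.2083)
x(c, S) = 4 + 98*S*c (x(c, S) = (98*c)*S + 4 = 98*S*c + 4 = 4 + 98*S*c)
√(l(170, k(7)) + x(U, p)) = √((-23 + 7²) + (4 + 98*(149/24)*60)) = √((-23 + 49) + (4 + 36505)) = √(26 + 36509) = √36535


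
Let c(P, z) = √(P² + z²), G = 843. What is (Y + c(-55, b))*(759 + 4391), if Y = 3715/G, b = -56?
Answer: 19132250/843 + 5150*√6161 ≈ 4.2693e+5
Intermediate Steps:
Y = 3715/843 ≈ 4.4069
(Y + c(-55, b))*(759 + 4391) = (3715/843 + √((-55)² + (-56)²))*(759 + 4391) = (3715/843 + √(3025 + 3136))*5150 = (3715/843 + √6161)*5150 = 19132250/843 + 5150*√6161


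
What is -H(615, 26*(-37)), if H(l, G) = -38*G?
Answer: -36556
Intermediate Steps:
-H(615, 26*(-37)) = -(-38)*26*(-37) = -(-38)*(-962) = -1*36556 = -36556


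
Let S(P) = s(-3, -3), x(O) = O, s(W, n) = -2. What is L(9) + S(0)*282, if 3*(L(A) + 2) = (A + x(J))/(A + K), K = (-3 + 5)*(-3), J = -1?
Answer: -5086/9 ≈ -565.11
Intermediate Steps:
K = -6 (K = 2*(-3) = -6)
S(P) = -2
L(A) = -2 + (-1 + A)/(3*(-6 + A)) (L(A) = -2 + ((A - 1)/(A - 6))/3 = -2 + ((-1 + A)/(-6 + A))/3 = -2 + (-1 + A)/(3*(-6 + A)))
L(9) + S(0)*282 = 5*(7 - 1*9)/(3*(-6 + 9)) - 2*282 = (5/3)*(7 - 9)/3 - 564 = (5/3)*(⅓)*(-2) - 564 = -10/9 - 564 = -5086/9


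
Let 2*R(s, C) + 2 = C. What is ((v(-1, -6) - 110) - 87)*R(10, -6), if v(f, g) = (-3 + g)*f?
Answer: 752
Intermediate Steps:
R(s, C) = -1 + C/2
v(f, g) = f*(-3 + g)
((v(-1, -6) - 110) - 87)*R(10, -6) = ((-(-3 - 6) - 110) - 87)*(-1 + (½)*(-6)) = ((-1*(-9) - 110) - 87)*(-1 - 3) = ((9 - 110) - 87)*(-4) = (-101 - 87)*(-4) = -188*(-4) = 752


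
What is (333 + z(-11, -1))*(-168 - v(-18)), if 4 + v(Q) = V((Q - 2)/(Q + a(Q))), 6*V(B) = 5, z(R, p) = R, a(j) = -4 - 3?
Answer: -159229/3 ≈ -53076.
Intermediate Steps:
a(j) = -7
V(B) = ⅚ (V(B) = (⅙)*5 = ⅚)
v(Q) = -19/6 (v(Q) = -4 + ⅚ = -19/6)
(333 + z(-11, -1))*(-168 - v(-18)) = (333 - 11)*(-168 - 1*(-19/6)) = 322*(-168 + 19/6) = 322*(-989/6) = -159229/3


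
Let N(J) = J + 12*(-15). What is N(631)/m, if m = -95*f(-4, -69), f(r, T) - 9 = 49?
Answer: -451/5510 ≈ -0.081851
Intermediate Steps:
N(J) = -180 + J (N(J) = J - 180 = -180 + J)
f(r, T) = 58 (f(r, T) = 9 + 49 = 58)
m = -5510 (m = -95*58 = -5510)
N(631)/m = (-180 + 631)/(-5510) = 451*(-1/5510) = -451/5510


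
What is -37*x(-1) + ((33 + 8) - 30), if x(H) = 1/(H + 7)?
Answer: 29/6 ≈ 4.8333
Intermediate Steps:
x(H) = 1/(7 + H)
-37*x(-1) + ((33 + 8) - 30) = -37/(7 - 1) + ((33 + 8) - 30) = -37/6 + (41 - 30) = -37*⅙ + 11 = -37/6 + 11 = 29/6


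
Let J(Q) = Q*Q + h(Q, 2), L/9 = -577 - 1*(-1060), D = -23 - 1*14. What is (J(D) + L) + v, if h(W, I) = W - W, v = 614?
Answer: 6330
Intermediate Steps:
D = -37 (D = -23 - 14 = -37)
h(W, I) = 0
L = 4347 (L = 9*(-577 - 1*(-1060)) = 9*(-577 + 1060) = 9*483 = 4347)
J(Q) = Q² (J(Q) = Q*Q + 0 = Q² + 0 = Q²)
(J(D) + L) + v = ((-37)² + 4347) + 614 = (1369 + 4347) + 614 = 5716 + 614 = 6330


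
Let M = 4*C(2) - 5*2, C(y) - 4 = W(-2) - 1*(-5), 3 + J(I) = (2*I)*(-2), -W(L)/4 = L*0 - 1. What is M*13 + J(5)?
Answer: 523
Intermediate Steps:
W(L) = 4 (W(L) = -4*(L*0 - 1) = -4*(0 - 1) = -4*(-1) = 4)
J(I) = -3 - 4*I (J(I) = -3 + (2*I)*(-2) = -3 - 4*I)
C(y) = 13 (C(y) = 4 + (4 - 1*(-5)) = 4 + (4 + 5) = 4 + 9 = 13)
M = 42 (M = 4*13 - 5*2 = 52 - 10 = 42)
M*13 + J(5) = 42*13 + (-3 - 4*5) = 546 + (-3 - 20) = 546 - 23 = 523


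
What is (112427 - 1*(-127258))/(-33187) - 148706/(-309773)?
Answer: -69312835483/10280436551 ≈ -6.7422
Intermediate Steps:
(112427 - 1*(-127258))/(-33187) - 148706/(-309773) = (112427 + 127258)*(-1/33187) - 148706*(-1/309773) = 239685*(-1/33187) + 148706/309773 = -239685/33187 + 148706/309773 = -69312835483/10280436551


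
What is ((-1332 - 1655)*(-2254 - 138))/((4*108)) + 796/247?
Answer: 220641895/13338 ≈ 16542.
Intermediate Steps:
((-1332 - 1655)*(-2254 - 138))/((4*108)) + 796/247 = -2987*(-2392)/432 + 796*(1/247) = 7144904*(1/432) + 796/247 = 893113/54 + 796/247 = 220641895/13338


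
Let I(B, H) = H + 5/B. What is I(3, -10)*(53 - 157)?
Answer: 2600/3 ≈ 866.67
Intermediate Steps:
I(3, -10)*(53 - 157) = (-10 + 5/3)*(53 - 157) = (-10 + 5*(1/3))*(-104) = (-10 + 5/3)*(-104) = -25/3*(-104) = 2600/3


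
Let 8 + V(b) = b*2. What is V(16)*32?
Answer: 768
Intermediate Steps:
V(b) = -8 + 2*b (V(b) = -8 + b*2 = -8 + 2*b)
V(16)*32 = (-8 + 2*16)*32 = (-8 + 32)*32 = 24*32 = 768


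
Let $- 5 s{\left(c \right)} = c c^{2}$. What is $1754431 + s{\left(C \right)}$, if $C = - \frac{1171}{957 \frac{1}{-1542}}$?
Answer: $- \frac{217767224237504339}{162308795} \approx -1.3417 \cdot 10^{9}$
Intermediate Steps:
$C = \frac{601894}{319}$ ($C = - \frac{1171}{957 \left(- \frac{1}{1542}\right)} = - \frac{1171}{- \frac{319}{514}} = \left(-1171\right) \left(- \frac{514}{319}\right) = \frac{601894}{319} \approx 1886.8$)
$s{\left(c \right)} = - \frac{c^{3}}{5}$ ($s{\left(c \right)} = - \frac{c c^{2}}{5} = - \frac{c^{3}}{5}$)
$1754431 + s{\left(C \right)} = 1754431 - \frac{\left(\frac{601894}{319}\right)^{3}}{5} = 1754431 - \frac{218051983819024984}{162308795} = - \frac{217767224237504339}{162308795}$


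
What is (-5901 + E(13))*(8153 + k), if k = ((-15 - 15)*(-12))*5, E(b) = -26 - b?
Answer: -59120820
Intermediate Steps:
k = 1800 (k = -30*(-12)*5 = 360*5 = 1800)
(-5901 + E(13))*(8153 + k) = (-5901 + (-26 - 1*13))*(8153 + 1800) = (-5901 + (-26 - 13))*9953 = (-5901 - 39)*9953 = -5940*9953 = -59120820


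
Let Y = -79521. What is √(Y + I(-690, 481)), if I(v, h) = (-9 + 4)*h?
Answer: I*√81926 ≈ 286.23*I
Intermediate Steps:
I(v, h) = -5*h
√(Y + I(-690, 481)) = √(-79521 - 5*481) = √(-79521 - 2405) = √(-81926) = I*√81926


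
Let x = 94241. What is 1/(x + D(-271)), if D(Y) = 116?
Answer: 1/94357 ≈ 1.0598e-5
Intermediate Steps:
1/(x + D(-271)) = 1/(94241 + 116) = 1/94357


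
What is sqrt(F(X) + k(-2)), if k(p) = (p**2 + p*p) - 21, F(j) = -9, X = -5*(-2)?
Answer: I*sqrt(22) ≈ 4.6904*I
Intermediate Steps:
X = 10
k(p) = -21 + 2*p**2 (k(p) = (p**2 + p**2) - 21 = 2*p**2 - 21 = -21 + 2*p**2)
sqrt(F(X) + k(-2)) = sqrt(-9 + (-21 + 2*(-2)**2)) = sqrt(-9 + (-21 + 2*4)) = sqrt(-9 + (-21 + 8)) = sqrt(-9 - 13) = sqrt(-22) = I*sqrt(22)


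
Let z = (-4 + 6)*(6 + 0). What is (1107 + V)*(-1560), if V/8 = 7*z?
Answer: -2775240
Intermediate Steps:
z = 12 (z = 2*6 = 12)
V = 672 (V = 8*(7*12) = 8*84 = 672)
(1107 + V)*(-1560) = (1107 + 672)*(-1560) = 1779*(-1560) = -2775240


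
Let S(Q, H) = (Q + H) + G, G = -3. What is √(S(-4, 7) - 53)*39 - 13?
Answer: -13 + 39*I*√53 ≈ -13.0 + 283.92*I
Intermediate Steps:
S(Q, H) = -3 + H + Q (S(Q, H) = (Q + H) - 3 = (H + Q) - 3 = -3 + H + Q)
√(S(-4, 7) - 53)*39 - 13 = √((-3 + 7 - 4) - 53)*39 - 13 = √(0 - 53)*39 - 13 = √(-53)*39 - 13 = (I*√53)*39 - 13 = 39*I*√53 - 13 = -13 + 39*I*√53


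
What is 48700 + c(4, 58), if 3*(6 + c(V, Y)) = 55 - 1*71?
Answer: 146066/3 ≈ 48689.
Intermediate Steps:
c(V, Y) = -34/3 (c(V, Y) = -6 + (55 - 1*71)/3 = -6 + (55 - 71)/3 = -6 + (⅓)*(-16) = -6 - 16/3 = -34/3)
48700 + c(4, 58) = 48700 - 34/3 = 146066/3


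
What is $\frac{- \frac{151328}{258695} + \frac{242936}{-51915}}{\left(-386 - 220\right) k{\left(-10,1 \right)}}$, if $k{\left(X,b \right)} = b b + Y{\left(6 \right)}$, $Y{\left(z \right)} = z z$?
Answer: $\frac{7070252164}{30113084404035} \approx 0.00023479$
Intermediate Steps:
$Y{\left(z \right)} = z^{2}$
$k{\left(X,b \right)} = 36 + b^{2}$ ($k{\left(X,b \right)} = b b + 6^{2} = b^{2} + 36 = 36 + b^{2}$)
$\frac{- \frac{151328}{258695} + \frac{242936}{-51915}}{\left(-386 - 220\right) k{\left(-10,1 \right)}} = \frac{- \frac{151328}{258695} + \frac{242936}{-51915}}{\left(-386 - 220\right) \left(36 + 1^{2}\right)} = \frac{\left(-151328\right) \frac{1}{258695} + 242936 \left(- \frac{1}{51915}\right)}{\left(-606\right) \left(36 + 1\right)} = \frac{- \frac{151328}{258695} - \frac{242936}{51915}}{\left(-606\right) 37} = - \frac{14140504328}{2686030185 \left(-22422\right)} = \left(- \frac{14140504328}{2686030185}\right) \left(- \frac{1}{22422}\right) = \frac{7070252164}{30113084404035}$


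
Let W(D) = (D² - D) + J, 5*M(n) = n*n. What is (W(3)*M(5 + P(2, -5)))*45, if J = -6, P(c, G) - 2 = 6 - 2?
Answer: 0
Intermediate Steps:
P(c, G) = 6 (P(c, G) = 2 + (6 - 2) = 2 + 4 = 6)
M(n) = n²/5 (M(n) = (n*n)/5 = n²/5)
W(D) = -6 + D² - D (W(D) = (D² - D) - 6 = -6 + D² - D)
(W(3)*M(5 + P(2, -5)))*45 = ((-6 + 3² - 1*3)*((5 + 6)²/5))*45 = ((-6 + 9 - 3)*((⅕)*11²))*45 = (0*((⅕)*121))*45 = (0*(121/5))*45 = 0*45 = 0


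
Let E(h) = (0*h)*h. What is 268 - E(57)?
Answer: 268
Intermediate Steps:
E(h) = 0 (E(h) = 0*h = 0)
268 - E(57) = 268 - 1*0 = 268 + 0 = 268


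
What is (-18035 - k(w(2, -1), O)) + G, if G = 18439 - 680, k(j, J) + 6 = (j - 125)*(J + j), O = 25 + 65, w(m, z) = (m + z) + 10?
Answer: 11244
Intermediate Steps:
w(m, z) = 10 + m + z
O = 90
k(j, J) = -6 + (-125 + j)*(J + j) (k(j, J) = -6 + (j - 125)*(J + j) = -6 + (-125 + j)*(J + j))
G = 17759
(-18035 - k(w(2, -1), O)) + G = (-18035 - (-6 + (10 + 2 - 1)**2 - 125*90 - 125*(10 + 2 - 1) + 90*(10 + 2 - 1))) + 17759 = (-18035 - (-6 + 11**2 - 11250 - 125*11 + 90*11)) + 17759 = (-18035 - (-6 + 121 - 11250 - 1375 + 990)) + 17759 = (-18035 - 1*(-11520)) + 17759 = (-18035 + 11520) + 17759 = -6515 + 17759 = 11244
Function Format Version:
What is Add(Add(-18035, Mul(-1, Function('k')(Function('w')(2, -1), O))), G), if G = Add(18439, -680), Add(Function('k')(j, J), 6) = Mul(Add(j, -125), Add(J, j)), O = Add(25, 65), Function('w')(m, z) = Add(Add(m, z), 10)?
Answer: 11244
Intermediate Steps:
Function('w')(m, z) = Add(10, m, z)
O = 90
Function('k')(j, J) = Add(-6, Mul(Add(-125, j), Add(J, j))) (Function('k')(j, J) = Add(-6, Mul(Add(j, -125), Add(J, j))) = Add(-6, Mul(Add(-125, j), Add(J, j))))
G = 17759
Add(Add(-18035, Mul(-1, Function('k')(Function('w')(2, -1), O))), G) = Add(Add(-18035, Mul(-1, Add(-6, Pow(Add(10, 2, -1), 2), Mul(-125, 90), Mul(-125, Add(10, 2, -1)), Mul(90, Add(10, 2, -1))))), 17759) = Add(Add(-18035, Mul(-1, Add(-6, Pow(11, 2), -11250, Mul(-125, 11), Mul(90, 11)))), 17759) = Add(Add(-18035, Mul(-1, Add(-6, 121, -11250, -1375, 990))), 17759) = Add(Add(-18035, Mul(-1, -11520)), 17759) = Add(Add(-18035, 11520), 17759) = Add(-6515, 17759) = 11244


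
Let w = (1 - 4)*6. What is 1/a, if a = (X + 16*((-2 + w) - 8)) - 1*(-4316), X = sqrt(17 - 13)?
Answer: 1/3870 ≈ 0.00025840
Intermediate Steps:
X = 2 (X = sqrt(4) = 2)
w = -18 (w = -3*6 = -18)
a = 3870 (a = (2 + 16*((-2 - 18) - 8)) - 1*(-4316) = (2 + 16*(-20 - 8)) + 4316 = (2 + 16*(-28)) + 4316 = (2 - 448) + 4316 = -446 + 4316 = 3870)
1/a = 1/3870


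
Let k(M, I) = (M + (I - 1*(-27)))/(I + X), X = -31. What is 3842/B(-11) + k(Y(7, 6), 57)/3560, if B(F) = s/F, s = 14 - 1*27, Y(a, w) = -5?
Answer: 300905519/92560 ≈ 3250.9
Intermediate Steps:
s = -13 (s = 14 - 27 = -13)
B(F) = -13/F
k(M, I) = (27 + I + M)/(-31 + I) (k(M, I) = (M + (I - 1*(-27)))/(I - 31) = (M + (I + 27))/(-31 + I) = (M + (27 + I))/(-31 + I) = (27 + I + M)/(-31 + I))
3842/B(-11) + k(Y(7, 6), 57)/3560 = 3842/((-13/(-11))) + ((27 + 57 - 5)/(-31 + 57))/3560 = 3842/((-13*(-1/11))) + (79/26)*(1/3560) = 3842/(13/11) + ((1/26)*79)*(1/3560) = 3842*(11/13) + (79/26)*(1/3560) = 42262/13 + 79/92560 = 300905519/92560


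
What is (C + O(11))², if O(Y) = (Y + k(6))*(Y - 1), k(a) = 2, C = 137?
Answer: 71289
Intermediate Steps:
O(Y) = (-1 + Y)*(2 + Y) (O(Y) = (Y + 2)*(Y - 1) = (2 + Y)*(-1 + Y) = (-1 + Y)*(2 + Y))
(C + O(11))² = (137 + (-2 + 11 + 11²))² = (137 + (-2 + 11 + 121))² = (137 + 130)² = 267² = 71289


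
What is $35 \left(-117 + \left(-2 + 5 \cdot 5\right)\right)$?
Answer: $-3290$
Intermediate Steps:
$35 \left(-117 + \left(-2 + 5 \cdot 5\right)\right) = 35 \left(-117 + \left(-2 + 25\right)\right) = 35 \left(-117 + 23\right) = 35 \left(-94\right) = -3290$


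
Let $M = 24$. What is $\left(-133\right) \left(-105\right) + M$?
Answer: $13989$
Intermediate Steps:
$\left(-133\right) \left(-105\right) + M = \left(-133\right) \left(-105\right) + 24 = 13965 + 24 = 13989$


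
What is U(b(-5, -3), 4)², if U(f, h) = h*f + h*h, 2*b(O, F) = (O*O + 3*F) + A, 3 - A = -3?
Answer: 3600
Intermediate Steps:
A = 6 (A = 3 - 1*(-3) = 3 + 3 = 6)
b(O, F) = 3 + O²/2 + 3*F/2 (b(O, F) = ((O*O + 3*F) + 6)/2 = ((O² + 3*F) + 6)/2 = (6 + O² + 3*F)/2 = 3 + O²/2 + 3*F/2)
U(f, h) = h² + f*h (U(f, h) = f*h + h² = h² + f*h)
U(b(-5, -3), 4)² = (4*((3 + (½)*(-5)² + (3/2)*(-3)) + 4))² = (4*((3 + (½)*25 - 9/2) + 4))² = (4*((3 + 25/2 - 9/2) + 4))² = (4*(11 + 4))² = (4*15)² = 60² = 3600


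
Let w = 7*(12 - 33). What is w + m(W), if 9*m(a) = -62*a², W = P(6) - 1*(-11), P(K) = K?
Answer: -19241/9 ≈ -2137.9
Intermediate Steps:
W = 17 (W = 6 - 1*(-11) = 6 + 11 = 17)
m(a) = -62*a²/9 (m(a) = (-62*a²)/9 = -62*a²/9)
w = -147 (w = 7*(-21) = -147)
w + m(W) = -147 - 62/9*17² = -147 - 62/9*289 = -147 - 17918/9 = -19241/9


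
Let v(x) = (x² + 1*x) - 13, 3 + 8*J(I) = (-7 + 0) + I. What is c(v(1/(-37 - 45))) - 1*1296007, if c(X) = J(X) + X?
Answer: -69715663221/53792 ≈ -1.2960e+6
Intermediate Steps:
J(I) = -5/4 + I/8 (J(I) = -3/8 + ((-7 + 0) + I)/8 = -3/8 + (-7 + I)/8 = -3/8 + (-7/8 + I/8) = -5/4 + I/8)
v(x) = -13 + x + x² (v(x) = (x² + x) - 13 = (x + x²) - 13 = -13 + x + x²)
c(X) = -5/4 + 9*X/8 (c(X) = (-5/4 + X/8) + X = -5/4 + 9*X/8)
c(v(1/(-37 - 45))) - 1*1296007 = (-5/4 + 9*(-13 + 1/(-37 - 45) + (1/(-37 - 45))²)/8) - 1*1296007 = (-5/4 + 9*(-13 + 1/(-82) + (1/(-82))²)/8) - 1296007 = (-5/4 + 9*(-13 - 1/82 + (-1/82)²)/8) - 1296007 = (-5/4 + 9*(-13 - 1/82 + 1/6724)/8) - 1296007 = (-5/4 + (9/8)*(-87493/6724)) - 1296007 = (-5/4 - 787437/53792) - 1296007 = -854677/53792 - 1296007 = -69715663221/53792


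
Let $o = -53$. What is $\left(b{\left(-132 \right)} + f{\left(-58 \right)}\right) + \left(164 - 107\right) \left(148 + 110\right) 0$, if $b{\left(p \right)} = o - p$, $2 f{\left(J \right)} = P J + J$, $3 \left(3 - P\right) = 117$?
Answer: $1094$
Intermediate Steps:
$P = -36$ ($P = 3 - 39 = -36$)
$f{\left(J \right)} = - \frac{35 J}{2}$ ($f{\left(J \right)} = \frac{- 36 J + J}{2} = \frac{\left(-35\right) J}{2} = - \frac{35 J}{2}$)
$b{\left(p \right)} = -53 - p$
$\left(b{\left(-132 \right)} + f{\left(-58 \right)}\right) + \left(164 - 107\right) \left(148 + 110\right) 0 = \left(\left(-53 - -132\right) - -1015\right) + \left(164 - 107\right) \left(148 + 110\right) 0 = \left(\left(-53 + 132\right) + 1015\right) + 57 \cdot 258 \cdot 0 = \left(79 + 1015\right) + 14706 \cdot 0 = 1094 + 0 = 1094$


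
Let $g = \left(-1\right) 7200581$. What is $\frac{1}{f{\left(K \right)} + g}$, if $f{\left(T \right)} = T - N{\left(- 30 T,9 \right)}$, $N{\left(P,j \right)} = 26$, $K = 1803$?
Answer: $- \frac{1}{7198804} \approx -1.3891 \cdot 10^{-7}$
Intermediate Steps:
$g = -7200581$
$f{\left(T \right)} = -26 + T$ ($f{\left(T \right)} = T - 26 = -26 + T$)
$\frac{1}{f{\left(K \right)} + g} = \frac{1}{\left(-26 + 1803\right) - 7200581} = \frac{1}{1777 - 7200581} = \frac{1}{-7198804} = - \frac{1}{7198804}$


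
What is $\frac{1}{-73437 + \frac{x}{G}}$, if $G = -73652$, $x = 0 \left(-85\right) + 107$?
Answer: $- \frac{73652}{5408782031} \approx -1.3617 \cdot 10^{-5}$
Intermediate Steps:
$x = 107$ ($x = 0 + 107 = 107$)
$\frac{1}{-73437 + \frac{x}{G}} = \frac{1}{-73437 + \frac{107}{-73652}} = \frac{1}{-73437 + 107 \left(- \frac{1}{73652}\right)} = \frac{1}{-73437 - \frac{107}{73652}} = \frac{1}{- \frac{5408782031}{73652}} = - \frac{73652}{5408782031}$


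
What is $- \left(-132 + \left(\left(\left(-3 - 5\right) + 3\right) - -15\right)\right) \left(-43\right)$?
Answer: $-5246$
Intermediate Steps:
$- \left(-132 + \left(\left(\left(-3 - 5\right) + 3\right) - -15\right)\right) \left(-43\right) = - \left(-132 + \left(\left(-8 + 3\right) + 15\right)\right) \left(-43\right) = - \left(-132 + \left(-5 + 15\right)\right) \left(-43\right) = - \left(-132 + 10\right) \left(-43\right) = - \left(-122\right) \left(-43\right) = \left(-1\right) 5246 = -5246$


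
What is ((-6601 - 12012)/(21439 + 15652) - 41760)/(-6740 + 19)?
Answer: 1548938773/249288611 ≈ 6.2134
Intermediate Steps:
((-6601 - 12012)/(21439 + 15652) - 41760)/(-6740 + 19) = (-18613/37091 - 41760)/(-6721) = (-18613*1/37091 - 41760)*(-1/6721) = (-18613/37091 - 41760)*(-1/6721) = -1548938773/37091*(-1/6721) = 1548938773/249288611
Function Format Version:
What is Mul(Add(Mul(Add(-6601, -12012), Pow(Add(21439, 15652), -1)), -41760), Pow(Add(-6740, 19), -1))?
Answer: Rational(1548938773, 249288611) ≈ 6.2134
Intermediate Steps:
Mul(Add(Mul(Add(-6601, -12012), Pow(Add(21439, 15652), -1)), -41760), Pow(Add(-6740, 19), -1)) = Mul(Add(Mul(-18613, Pow(37091, -1)), -41760), Pow(-6721, -1)) = Mul(Add(Mul(-18613, Rational(1, 37091)), -41760), Rational(-1, 6721)) = Mul(Add(Rational(-18613, 37091), -41760), Rational(-1, 6721)) = Mul(Rational(-1548938773, 37091), Rational(-1, 6721)) = Rational(1548938773, 249288611)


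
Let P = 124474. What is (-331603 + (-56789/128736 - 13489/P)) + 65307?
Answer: -304800840529831/1144591776 ≈ -2.6630e+5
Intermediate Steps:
(-331603 + (-56789/128736 - 13489/P)) + 65307 = (-331603 + (-56789/128736 - 13489/124474)) + 65307 = (-331603 + (-56789*1/128736 - 13489*1/124474)) + 65307 = (-331603 + (-56789/128736 - 1927/17782)) + 65307 = (-331603 - 628948135/1144591776) + 65307 = -379550695645063/1144591776 + 65307 = -304800840529831/1144591776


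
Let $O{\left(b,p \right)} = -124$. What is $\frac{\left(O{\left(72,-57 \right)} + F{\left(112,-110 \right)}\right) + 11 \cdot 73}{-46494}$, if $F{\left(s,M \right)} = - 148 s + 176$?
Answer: $\frac{15721}{46494} \approx 0.33813$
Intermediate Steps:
$F{\left(s,M \right)} = 176 - 148 s$
$\frac{\left(O{\left(72,-57 \right)} + F{\left(112,-110 \right)}\right) + 11 \cdot 73}{-46494} = \frac{\left(-124 + \left(176 - 16576\right)\right) + 11 \cdot 73}{-46494} = \left(\left(-124 + \left(176 - 16576\right)\right) + 803\right) \left(- \frac{1}{46494}\right) = \left(\left(-124 - 16400\right) + 803\right) \left(- \frac{1}{46494}\right) = \left(-16524 + 803\right) \left(- \frac{1}{46494}\right) = \left(-15721\right) \left(- \frac{1}{46494}\right) = \frac{15721}{46494}$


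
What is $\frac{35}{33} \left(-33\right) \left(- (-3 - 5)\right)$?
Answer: $-280$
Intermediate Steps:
$\frac{35}{33} \left(-33\right) \left(- (-3 - 5)\right) = 35 \cdot \frac{1}{33} \left(-33\right) \left(\left(-1\right) \left(-8\right)\right) = \frac{35}{33} \left(-33\right) 8 = \left(-35\right) 8 = -280$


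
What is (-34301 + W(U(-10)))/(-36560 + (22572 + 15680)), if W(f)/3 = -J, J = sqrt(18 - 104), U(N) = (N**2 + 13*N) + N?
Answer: -34301/1692 - I*sqrt(86)/564 ≈ -20.272 - 0.016443*I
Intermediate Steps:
U(N) = N**2 + 14*N
J = I*sqrt(86) (J = sqrt(-86) = I*sqrt(86) ≈ 9.2736*I)
W(f) = -3*I*sqrt(86) (W(f) = 3*(-I*sqrt(86)) = -3*I*sqrt(86))
(-34301 + W(U(-10)))/(-36560 + (22572 + 15680)) = (-34301 - 3*I*sqrt(86))/(-36560 + (22572 + 15680)) = (-34301 - 3*I*sqrt(86))/(-36560 + 38252) = (-34301 - 3*I*sqrt(86))/1692 = (-34301 - 3*I*sqrt(86))*(1/1692) = -34301/1692 - I*sqrt(86)/564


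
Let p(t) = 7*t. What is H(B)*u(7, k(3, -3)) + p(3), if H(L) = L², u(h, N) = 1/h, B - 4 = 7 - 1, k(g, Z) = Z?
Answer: 247/7 ≈ 35.286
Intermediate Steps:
B = 10 (B = 4 + (7 - 1) = 4 + 6 = 10)
H(B)*u(7, k(3, -3)) + p(3) = 10²/7 + 7*3 = 100*(⅐) + 21 = 100/7 + 21 = 247/7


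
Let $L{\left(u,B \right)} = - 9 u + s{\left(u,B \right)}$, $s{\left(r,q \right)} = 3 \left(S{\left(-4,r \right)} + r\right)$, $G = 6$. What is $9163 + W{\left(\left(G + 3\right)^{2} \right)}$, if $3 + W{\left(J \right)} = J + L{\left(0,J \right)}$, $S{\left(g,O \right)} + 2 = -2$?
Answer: $9229$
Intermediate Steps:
$S{\left(g,O \right)} = -4$ ($S{\left(g,O \right)} = -2 - 2 = -4$)
$s{\left(r,q \right)} = -12 + 3 r$ ($s{\left(r,q \right)} = 3 \left(-4 + r\right) = -12 + 3 r$)
$L{\left(u,B \right)} = -12 - 6 u$ ($L{\left(u,B \right)} = - 9 u + \left(-12 + 3 u\right) = -12 - 6 u$)
$W{\left(J \right)} = -15 + J$ ($W{\left(J \right)} = -3 + \left(J - 12\right) = -3 + \left(-12 + J\right) = -15 + J$)
$9163 + W{\left(\left(G + 3\right)^{2} \right)} = 9163 - \left(15 - \left(6 + 3\right)^{2}\right) = 9163 - \left(15 - 9^{2}\right) = 9163 + \left(-15 + 81\right) = 9163 + 66 = 9229$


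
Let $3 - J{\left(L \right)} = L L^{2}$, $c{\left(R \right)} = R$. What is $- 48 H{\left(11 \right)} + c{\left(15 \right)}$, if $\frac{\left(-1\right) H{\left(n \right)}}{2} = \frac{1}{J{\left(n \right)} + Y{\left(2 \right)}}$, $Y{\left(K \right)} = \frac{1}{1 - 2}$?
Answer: $\frac{6613}{443} \approx 14.928$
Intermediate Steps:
$Y{\left(K \right)} = -1$ ($Y{\left(K \right)} = \frac{1}{-1} = -1$)
$J{\left(L \right)} = 3 - L^{3}$ ($J{\left(L \right)} = 3 - L L^{2} = 3 - L^{3}$)
$H{\left(n \right)} = - \frac{2}{2 - n^{3}}$ ($H{\left(n \right)} = - \frac{2}{\left(3 - n^{3}\right) - 1} = - \frac{2}{2 - n^{3}}$)
$- 48 H{\left(11 \right)} + c{\left(15 \right)} = - 48 \frac{2}{-2 + 11^{3}} + 15 = - 48 \frac{2}{-2 + 1331} + 15 = - 48 \cdot \frac{2}{1329} + 15 = - 48 \cdot 2 \cdot \frac{1}{1329} + 15 = \left(-48\right) \frac{2}{1329} + 15 = - \frac{32}{443} + 15 = \frac{6613}{443}$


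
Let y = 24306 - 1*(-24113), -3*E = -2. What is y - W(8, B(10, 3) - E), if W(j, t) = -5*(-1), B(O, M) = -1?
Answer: 48414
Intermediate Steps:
E = ⅔ (E = -⅓*(-2) = ⅔ ≈ 0.66667)
W(j, t) = 5
y = 48419 (y = 24306 + 24113 = 48419)
y - W(8, B(10, 3) - E) = 48419 - 1*5 = 48419 - 5 = 48414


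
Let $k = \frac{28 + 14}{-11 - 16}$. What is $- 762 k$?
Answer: $\frac{3556}{3} \approx 1185.3$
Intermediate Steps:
$k = - \frac{14}{9}$ ($k = \frac{42}{-27} = 42 \left(- \frac{1}{27}\right) = - \frac{14}{9} \approx -1.5556$)
$- 762 k = \left(-762\right) \left(- \frac{14}{9}\right) = \frac{3556}{3}$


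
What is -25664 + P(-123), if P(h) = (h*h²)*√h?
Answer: -25664 - 1860867*I*√123 ≈ -25664.0 - 2.0638e+7*I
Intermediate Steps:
P(h) = h^(7/2) (P(h) = h³*√h = h^(7/2))
-25664 + P(-123) = -25664 + (-123)^(7/2) = -25664 - 1860867*I*√123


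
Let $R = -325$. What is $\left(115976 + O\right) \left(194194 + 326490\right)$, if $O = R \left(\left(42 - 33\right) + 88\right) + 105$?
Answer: $44026956304$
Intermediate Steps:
$O = -31420$ ($O = - 325 \left(\left(42 - 33\right) + 88\right) + 105 = - 325 \left(9 + 88\right) + 105 = \left(-325\right) 97 + 105 = -31525 + 105 = -31420$)
$\left(115976 + O\right) \left(194194 + 326490\right) = \left(115976 - 31420\right) \left(194194 + 326490\right) = 84556 \cdot 520684 = 44026956304$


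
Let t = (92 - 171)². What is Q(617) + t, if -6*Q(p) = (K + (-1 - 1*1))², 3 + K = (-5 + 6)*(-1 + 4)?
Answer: 18721/3 ≈ 6240.3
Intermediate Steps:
t = 6241 (t = (-79)² = 6241)
K = 0 (K = -3 + (-5 + 6)*(-1 + 4) = -3 + 1*3 = -3 + 3 = 0)
Q(p) = -⅔ (Q(p) = -(0 + (-1 - 1*1))²/6 = -(0 + (-1 - 1))²/6 = -(0 - 2)²/6 = -⅙*(-2)² = -⅙*4 = -⅔)
Q(617) + t = -⅔ + 6241 = 18721/3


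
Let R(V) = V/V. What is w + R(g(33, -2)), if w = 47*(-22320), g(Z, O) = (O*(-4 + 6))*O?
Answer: -1049039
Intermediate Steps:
g(Z, O) = 2*O**2 (g(Z, O) = (O*2)*O = (2*O)*O = 2*O**2)
w = -1049040
R(V) = 1
w + R(g(33, -2)) = -1049040 + 1 = -1049039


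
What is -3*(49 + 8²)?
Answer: -339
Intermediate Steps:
-3*(49 + 8²) = -3*(49 + 64) = -3*113 = -339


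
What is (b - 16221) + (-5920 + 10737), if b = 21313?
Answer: 9909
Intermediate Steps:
(b - 16221) + (-5920 + 10737) = (21313 - 16221) + (-5920 + 10737) = 5092 + 4817 = 9909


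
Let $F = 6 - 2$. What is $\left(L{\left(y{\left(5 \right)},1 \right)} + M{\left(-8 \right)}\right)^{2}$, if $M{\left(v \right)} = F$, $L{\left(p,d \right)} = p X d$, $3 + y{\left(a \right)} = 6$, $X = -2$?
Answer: $4$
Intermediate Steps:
$y{\left(a \right)} = 3$ ($y{\left(a \right)} = -3 + 6 = 3$)
$L{\left(p,d \right)} = - 2 d p$ ($L{\left(p,d \right)} = p \left(-2\right) d = - 2 p d = - 2 d p$)
$F = 4$
$M{\left(v \right)} = 4$
$\left(L{\left(y{\left(5 \right)},1 \right)} + M{\left(-8 \right)}\right)^{2} = \left(\left(-2\right) 1 \cdot 3 + 4\right)^{2} = \left(-6 + 4\right)^{2} = \left(-2\right)^{2} = 4$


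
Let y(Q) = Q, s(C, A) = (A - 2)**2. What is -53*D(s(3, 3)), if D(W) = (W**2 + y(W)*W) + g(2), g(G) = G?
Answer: -212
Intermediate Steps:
s(C, A) = (-2 + A)**2
D(W) = 2 + 2*W**2 (D(W) = (W**2 + W*W) + 2 = (W**2 + W**2) + 2 = 2*W**2 + 2 = 2 + 2*W**2)
-53*D(s(3, 3)) = -53*(2 + 2*((-2 + 3)**2)**2) = -53*(2 + 2*(1**2)**2) = -53*(2 + 2*1**2) = -53*(2 + 2*1) = -53*(2 + 2) = -53*4 = -212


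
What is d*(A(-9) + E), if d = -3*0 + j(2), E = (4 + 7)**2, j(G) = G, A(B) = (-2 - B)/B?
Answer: 2164/9 ≈ 240.44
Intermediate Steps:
A(B) = (-2 - B)/B
E = 121 (E = 11**2 = 121)
d = 2 (d = -3*0 + 2 = 0 + 2 = 2)
d*(A(-9) + E) = 2*((-2 - 1*(-9))/(-9) + 121) = 2*(-(-2 + 9)/9 + 121) = 2*(-1/9*7 + 121) = 2*(-7/9 + 121) = 2*(1082/9) = 2164/9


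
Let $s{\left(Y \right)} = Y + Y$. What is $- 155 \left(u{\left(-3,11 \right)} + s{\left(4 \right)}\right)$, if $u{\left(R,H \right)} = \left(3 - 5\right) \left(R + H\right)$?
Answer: $1240$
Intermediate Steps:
$u{\left(R,H \right)} = - 2 H - 2 R$ ($u{\left(R,H \right)} = - 2 \left(H + R\right) = - 2 H - 2 R$)
$s{\left(Y \right)} = 2 Y$
$- 155 \left(u{\left(-3,11 \right)} + s{\left(4 \right)}\right) = - 155 \left(\left(\left(-2\right) 11 - -6\right) + 2 \cdot 4\right) = - 155 \left(\left(-22 + 6\right) + 8\right) = - 155 \left(-16 + 8\right) = \left(-155\right) \left(-8\right) = 1240$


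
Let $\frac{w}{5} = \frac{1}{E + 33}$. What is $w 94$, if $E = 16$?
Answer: $\frac{470}{49} \approx 9.5918$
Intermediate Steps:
$w = \frac{5}{49}$ ($w = \frac{5}{16 + 33} = \frac{5}{49} \approx 0.10204$)
$w 94 = \frac{5}{49} \cdot 94 = \frac{470}{49}$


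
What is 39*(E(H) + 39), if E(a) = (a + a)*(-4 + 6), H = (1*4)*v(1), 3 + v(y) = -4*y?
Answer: -2847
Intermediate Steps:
v(y) = -3 - 4*y
H = -28 (H = (1*4)*(-3 - 4*1) = 4*(-3 - 4) = 4*(-7) = -28)
E(a) = 4*a (E(a) = (2*a)*2 = 4*a)
39*(E(H) + 39) = 39*(4*(-28) + 39) = 39*(-112 + 39) = 39*(-73) = -2847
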